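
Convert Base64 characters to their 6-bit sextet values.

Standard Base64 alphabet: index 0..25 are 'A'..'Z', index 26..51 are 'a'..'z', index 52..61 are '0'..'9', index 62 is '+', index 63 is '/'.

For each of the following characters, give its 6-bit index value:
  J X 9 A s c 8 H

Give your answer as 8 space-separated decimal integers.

'J': A..Z range, ord('J') − ord('A') = 9
'X': A..Z range, ord('X') − ord('A') = 23
'9': 0..9 range, 52 + ord('9') − ord('0') = 61
'A': A..Z range, ord('A') − ord('A') = 0
's': a..z range, 26 + ord('s') − ord('a') = 44
'c': a..z range, 26 + ord('c') − ord('a') = 28
'8': 0..9 range, 52 + ord('8') − ord('0') = 60
'H': A..Z range, ord('H') − ord('A') = 7

Answer: 9 23 61 0 44 28 60 7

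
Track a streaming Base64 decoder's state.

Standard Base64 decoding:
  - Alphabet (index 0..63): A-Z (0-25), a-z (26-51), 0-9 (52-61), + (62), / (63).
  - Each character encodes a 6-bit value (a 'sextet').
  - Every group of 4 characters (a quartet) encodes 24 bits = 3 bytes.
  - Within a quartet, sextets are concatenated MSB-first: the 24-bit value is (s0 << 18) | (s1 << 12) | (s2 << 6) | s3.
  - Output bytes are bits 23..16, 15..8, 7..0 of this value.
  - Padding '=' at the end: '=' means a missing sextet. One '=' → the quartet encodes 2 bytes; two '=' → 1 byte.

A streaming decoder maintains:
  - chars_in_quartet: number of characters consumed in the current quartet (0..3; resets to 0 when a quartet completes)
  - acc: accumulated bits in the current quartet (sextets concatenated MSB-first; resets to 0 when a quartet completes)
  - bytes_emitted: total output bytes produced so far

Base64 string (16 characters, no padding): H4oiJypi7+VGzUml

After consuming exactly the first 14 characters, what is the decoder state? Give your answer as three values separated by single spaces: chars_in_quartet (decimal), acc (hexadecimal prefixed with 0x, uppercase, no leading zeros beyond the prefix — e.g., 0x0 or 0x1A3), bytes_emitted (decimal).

After char 0 ('H'=7): chars_in_quartet=1 acc=0x7 bytes_emitted=0
After char 1 ('4'=56): chars_in_quartet=2 acc=0x1F8 bytes_emitted=0
After char 2 ('o'=40): chars_in_quartet=3 acc=0x7E28 bytes_emitted=0
After char 3 ('i'=34): chars_in_quartet=4 acc=0x1F8A22 -> emit 1F 8A 22, reset; bytes_emitted=3
After char 4 ('J'=9): chars_in_quartet=1 acc=0x9 bytes_emitted=3
After char 5 ('y'=50): chars_in_quartet=2 acc=0x272 bytes_emitted=3
After char 6 ('p'=41): chars_in_quartet=3 acc=0x9CA9 bytes_emitted=3
After char 7 ('i'=34): chars_in_quartet=4 acc=0x272A62 -> emit 27 2A 62, reset; bytes_emitted=6
After char 8 ('7'=59): chars_in_quartet=1 acc=0x3B bytes_emitted=6
After char 9 ('+'=62): chars_in_quartet=2 acc=0xEFE bytes_emitted=6
After char 10 ('V'=21): chars_in_quartet=3 acc=0x3BF95 bytes_emitted=6
After char 11 ('G'=6): chars_in_quartet=4 acc=0xEFE546 -> emit EF E5 46, reset; bytes_emitted=9
After char 12 ('z'=51): chars_in_quartet=1 acc=0x33 bytes_emitted=9
After char 13 ('U'=20): chars_in_quartet=2 acc=0xCD4 bytes_emitted=9

Answer: 2 0xCD4 9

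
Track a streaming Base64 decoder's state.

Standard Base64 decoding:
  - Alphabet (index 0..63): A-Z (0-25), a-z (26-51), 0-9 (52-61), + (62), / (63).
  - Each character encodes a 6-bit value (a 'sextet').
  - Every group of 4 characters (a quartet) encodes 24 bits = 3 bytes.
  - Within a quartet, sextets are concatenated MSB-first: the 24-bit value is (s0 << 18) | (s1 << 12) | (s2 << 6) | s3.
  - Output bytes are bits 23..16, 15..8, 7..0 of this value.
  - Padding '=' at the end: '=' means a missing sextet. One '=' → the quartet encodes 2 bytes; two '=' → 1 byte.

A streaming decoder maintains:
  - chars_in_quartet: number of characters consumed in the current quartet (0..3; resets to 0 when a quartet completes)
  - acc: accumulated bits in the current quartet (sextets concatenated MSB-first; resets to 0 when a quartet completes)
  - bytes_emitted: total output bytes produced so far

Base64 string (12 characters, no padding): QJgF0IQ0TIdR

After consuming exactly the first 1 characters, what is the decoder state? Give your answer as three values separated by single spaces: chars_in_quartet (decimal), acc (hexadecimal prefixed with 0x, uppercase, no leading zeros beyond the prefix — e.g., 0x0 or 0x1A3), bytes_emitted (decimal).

After char 0 ('Q'=16): chars_in_quartet=1 acc=0x10 bytes_emitted=0

Answer: 1 0x10 0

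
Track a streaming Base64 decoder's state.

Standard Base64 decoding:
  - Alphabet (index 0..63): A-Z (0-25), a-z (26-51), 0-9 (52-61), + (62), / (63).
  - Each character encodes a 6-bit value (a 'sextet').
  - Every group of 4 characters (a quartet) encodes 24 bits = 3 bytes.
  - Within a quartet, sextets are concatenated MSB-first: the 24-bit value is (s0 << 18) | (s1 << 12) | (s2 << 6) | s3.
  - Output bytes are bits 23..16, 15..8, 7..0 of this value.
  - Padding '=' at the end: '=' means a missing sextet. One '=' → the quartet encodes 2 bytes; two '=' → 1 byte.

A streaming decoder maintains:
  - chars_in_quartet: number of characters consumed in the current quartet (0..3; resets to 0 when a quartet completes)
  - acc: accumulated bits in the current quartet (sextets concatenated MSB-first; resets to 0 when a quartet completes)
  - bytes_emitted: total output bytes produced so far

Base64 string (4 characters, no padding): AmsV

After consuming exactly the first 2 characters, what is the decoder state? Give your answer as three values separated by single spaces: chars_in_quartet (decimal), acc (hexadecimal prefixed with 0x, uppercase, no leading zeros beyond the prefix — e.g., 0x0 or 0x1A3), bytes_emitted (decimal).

Answer: 2 0x26 0

Derivation:
After char 0 ('A'=0): chars_in_quartet=1 acc=0x0 bytes_emitted=0
After char 1 ('m'=38): chars_in_quartet=2 acc=0x26 bytes_emitted=0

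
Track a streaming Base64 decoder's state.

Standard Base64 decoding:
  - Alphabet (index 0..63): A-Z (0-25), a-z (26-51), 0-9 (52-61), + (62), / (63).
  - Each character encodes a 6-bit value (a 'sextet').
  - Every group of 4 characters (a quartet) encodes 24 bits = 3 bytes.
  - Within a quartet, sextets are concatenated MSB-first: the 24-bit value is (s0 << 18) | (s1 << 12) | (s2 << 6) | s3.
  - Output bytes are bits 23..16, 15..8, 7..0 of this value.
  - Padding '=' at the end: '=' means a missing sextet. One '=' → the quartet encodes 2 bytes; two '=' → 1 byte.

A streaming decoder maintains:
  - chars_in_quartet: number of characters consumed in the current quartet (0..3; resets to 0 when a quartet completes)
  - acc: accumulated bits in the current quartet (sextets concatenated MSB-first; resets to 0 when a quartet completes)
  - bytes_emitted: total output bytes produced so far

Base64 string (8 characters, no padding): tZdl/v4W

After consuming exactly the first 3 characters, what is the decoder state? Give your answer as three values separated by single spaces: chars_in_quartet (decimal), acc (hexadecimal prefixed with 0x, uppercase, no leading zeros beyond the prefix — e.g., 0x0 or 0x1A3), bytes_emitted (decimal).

After char 0 ('t'=45): chars_in_quartet=1 acc=0x2D bytes_emitted=0
After char 1 ('Z'=25): chars_in_quartet=2 acc=0xB59 bytes_emitted=0
After char 2 ('d'=29): chars_in_quartet=3 acc=0x2D65D bytes_emitted=0

Answer: 3 0x2D65D 0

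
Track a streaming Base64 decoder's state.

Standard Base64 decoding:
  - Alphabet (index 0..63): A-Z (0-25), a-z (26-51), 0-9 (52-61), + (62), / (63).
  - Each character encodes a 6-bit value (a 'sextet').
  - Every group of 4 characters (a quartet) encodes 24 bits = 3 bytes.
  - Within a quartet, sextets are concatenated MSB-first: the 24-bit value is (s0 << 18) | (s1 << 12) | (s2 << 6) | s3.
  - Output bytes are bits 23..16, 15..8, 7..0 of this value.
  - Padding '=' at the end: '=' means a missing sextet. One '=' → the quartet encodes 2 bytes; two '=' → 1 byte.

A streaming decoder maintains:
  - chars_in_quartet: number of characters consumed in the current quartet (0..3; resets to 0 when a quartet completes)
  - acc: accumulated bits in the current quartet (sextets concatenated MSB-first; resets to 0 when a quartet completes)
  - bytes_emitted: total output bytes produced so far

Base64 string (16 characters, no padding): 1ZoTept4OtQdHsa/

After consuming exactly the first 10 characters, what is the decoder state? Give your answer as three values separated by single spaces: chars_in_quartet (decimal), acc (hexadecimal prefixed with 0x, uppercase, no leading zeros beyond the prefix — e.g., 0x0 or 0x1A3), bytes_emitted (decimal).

Answer: 2 0x3AD 6

Derivation:
After char 0 ('1'=53): chars_in_quartet=1 acc=0x35 bytes_emitted=0
After char 1 ('Z'=25): chars_in_quartet=2 acc=0xD59 bytes_emitted=0
After char 2 ('o'=40): chars_in_quartet=3 acc=0x35668 bytes_emitted=0
After char 3 ('T'=19): chars_in_quartet=4 acc=0xD59A13 -> emit D5 9A 13, reset; bytes_emitted=3
After char 4 ('e'=30): chars_in_quartet=1 acc=0x1E bytes_emitted=3
After char 5 ('p'=41): chars_in_quartet=2 acc=0x7A9 bytes_emitted=3
After char 6 ('t'=45): chars_in_quartet=3 acc=0x1EA6D bytes_emitted=3
After char 7 ('4'=56): chars_in_quartet=4 acc=0x7A9B78 -> emit 7A 9B 78, reset; bytes_emitted=6
After char 8 ('O'=14): chars_in_quartet=1 acc=0xE bytes_emitted=6
After char 9 ('t'=45): chars_in_quartet=2 acc=0x3AD bytes_emitted=6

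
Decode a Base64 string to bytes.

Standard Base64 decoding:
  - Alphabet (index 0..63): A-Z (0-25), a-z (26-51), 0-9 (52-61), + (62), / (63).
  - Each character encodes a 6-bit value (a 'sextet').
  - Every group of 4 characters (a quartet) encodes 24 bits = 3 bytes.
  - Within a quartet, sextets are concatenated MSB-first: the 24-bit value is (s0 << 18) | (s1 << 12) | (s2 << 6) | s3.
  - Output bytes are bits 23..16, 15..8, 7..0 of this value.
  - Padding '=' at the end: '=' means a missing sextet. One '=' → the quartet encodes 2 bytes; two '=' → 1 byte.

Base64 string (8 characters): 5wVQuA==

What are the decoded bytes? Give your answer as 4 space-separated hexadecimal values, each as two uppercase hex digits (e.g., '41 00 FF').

After char 0 ('5'=57): chars_in_quartet=1 acc=0x39 bytes_emitted=0
After char 1 ('w'=48): chars_in_quartet=2 acc=0xE70 bytes_emitted=0
After char 2 ('V'=21): chars_in_quartet=3 acc=0x39C15 bytes_emitted=0
After char 3 ('Q'=16): chars_in_quartet=4 acc=0xE70550 -> emit E7 05 50, reset; bytes_emitted=3
After char 4 ('u'=46): chars_in_quartet=1 acc=0x2E bytes_emitted=3
After char 5 ('A'=0): chars_in_quartet=2 acc=0xB80 bytes_emitted=3
Padding '==': partial quartet acc=0xB80 -> emit B8; bytes_emitted=4

Answer: E7 05 50 B8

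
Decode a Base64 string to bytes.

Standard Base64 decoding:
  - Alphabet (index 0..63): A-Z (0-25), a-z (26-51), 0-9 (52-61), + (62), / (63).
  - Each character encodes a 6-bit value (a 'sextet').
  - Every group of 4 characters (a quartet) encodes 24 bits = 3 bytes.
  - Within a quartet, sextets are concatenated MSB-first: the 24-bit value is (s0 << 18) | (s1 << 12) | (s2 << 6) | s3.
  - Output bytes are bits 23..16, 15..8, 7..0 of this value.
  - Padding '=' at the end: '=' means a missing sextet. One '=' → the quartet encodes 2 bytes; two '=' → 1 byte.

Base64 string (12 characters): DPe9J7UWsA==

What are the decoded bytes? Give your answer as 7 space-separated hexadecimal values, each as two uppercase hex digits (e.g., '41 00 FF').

Answer: 0C F7 BD 27 B5 16 B0

Derivation:
After char 0 ('D'=3): chars_in_quartet=1 acc=0x3 bytes_emitted=0
After char 1 ('P'=15): chars_in_quartet=2 acc=0xCF bytes_emitted=0
After char 2 ('e'=30): chars_in_quartet=3 acc=0x33DE bytes_emitted=0
After char 3 ('9'=61): chars_in_quartet=4 acc=0xCF7BD -> emit 0C F7 BD, reset; bytes_emitted=3
After char 4 ('J'=9): chars_in_quartet=1 acc=0x9 bytes_emitted=3
After char 5 ('7'=59): chars_in_quartet=2 acc=0x27B bytes_emitted=3
After char 6 ('U'=20): chars_in_quartet=3 acc=0x9ED4 bytes_emitted=3
After char 7 ('W'=22): chars_in_quartet=4 acc=0x27B516 -> emit 27 B5 16, reset; bytes_emitted=6
After char 8 ('s'=44): chars_in_quartet=1 acc=0x2C bytes_emitted=6
After char 9 ('A'=0): chars_in_quartet=2 acc=0xB00 bytes_emitted=6
Padding '==': partial quartet acc=0xB00 -> emit B0; bytes_emitted=7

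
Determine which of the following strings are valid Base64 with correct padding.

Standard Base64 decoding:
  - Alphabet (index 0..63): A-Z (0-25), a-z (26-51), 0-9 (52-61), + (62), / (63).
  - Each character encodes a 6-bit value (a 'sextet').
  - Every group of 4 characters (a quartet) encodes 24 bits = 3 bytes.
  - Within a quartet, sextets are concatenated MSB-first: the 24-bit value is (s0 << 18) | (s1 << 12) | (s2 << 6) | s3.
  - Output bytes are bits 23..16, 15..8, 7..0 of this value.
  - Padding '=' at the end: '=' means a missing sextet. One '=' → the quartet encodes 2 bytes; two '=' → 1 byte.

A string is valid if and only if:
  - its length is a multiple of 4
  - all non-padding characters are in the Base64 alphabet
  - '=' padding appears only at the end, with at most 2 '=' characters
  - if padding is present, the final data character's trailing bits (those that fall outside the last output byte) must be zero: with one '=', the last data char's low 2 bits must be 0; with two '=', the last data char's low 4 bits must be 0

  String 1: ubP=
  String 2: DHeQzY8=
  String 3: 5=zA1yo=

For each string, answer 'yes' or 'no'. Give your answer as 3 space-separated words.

String 1: 'ubP=' → invalid (bad trailing bits)
String 2: 'DHeQzY8=' → valid
String 3: '5=zA1yo=' → invalid (bad char(s): ['=']; '=' in middle)

Answer: no yes no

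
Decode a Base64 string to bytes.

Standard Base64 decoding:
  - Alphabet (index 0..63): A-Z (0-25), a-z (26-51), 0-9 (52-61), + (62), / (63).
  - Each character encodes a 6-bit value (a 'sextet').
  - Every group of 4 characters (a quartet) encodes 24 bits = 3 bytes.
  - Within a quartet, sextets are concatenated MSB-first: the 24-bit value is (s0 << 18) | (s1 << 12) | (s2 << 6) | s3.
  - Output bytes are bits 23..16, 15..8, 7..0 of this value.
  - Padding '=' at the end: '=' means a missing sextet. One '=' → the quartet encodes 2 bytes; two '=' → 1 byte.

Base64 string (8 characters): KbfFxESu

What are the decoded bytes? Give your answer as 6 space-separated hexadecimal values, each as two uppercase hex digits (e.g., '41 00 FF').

After char 0 ('K'=10): chars_in_quartet=1 acc=0xA bytes_emitted=0
After char 1 ('b'=27): chars_in_quartet=2 acc=0x29B bytes_emitted=0
After char 2 ('f'=31): chars_in_quartet=3 acc=0xA6DF bytes_emitted=0
After char 3 ('F'=5): chars_in_quartet=4 acc=0x29B7C5 -> emit 29 B7 C5, reset; bytes_emitted=3
After char 4 ('x'=49): chars_in_quartet=1 acc=0x31 bytes_emitted=3
After char 5 ('E'=4): chars_in_quartet=2 acc=0xC44 bytes_emitted=3
After char 6 ('S'=18): chars_in_quartet=3 acc=0x31112 bytes_emitted=3
After char 7 ('u'=46): chars_in_quartet=4 acc=0xC444AE -> emit C4 44 AE, reset; bytes_emitted=6

Answer: 29 B7 C5 C4 44 AE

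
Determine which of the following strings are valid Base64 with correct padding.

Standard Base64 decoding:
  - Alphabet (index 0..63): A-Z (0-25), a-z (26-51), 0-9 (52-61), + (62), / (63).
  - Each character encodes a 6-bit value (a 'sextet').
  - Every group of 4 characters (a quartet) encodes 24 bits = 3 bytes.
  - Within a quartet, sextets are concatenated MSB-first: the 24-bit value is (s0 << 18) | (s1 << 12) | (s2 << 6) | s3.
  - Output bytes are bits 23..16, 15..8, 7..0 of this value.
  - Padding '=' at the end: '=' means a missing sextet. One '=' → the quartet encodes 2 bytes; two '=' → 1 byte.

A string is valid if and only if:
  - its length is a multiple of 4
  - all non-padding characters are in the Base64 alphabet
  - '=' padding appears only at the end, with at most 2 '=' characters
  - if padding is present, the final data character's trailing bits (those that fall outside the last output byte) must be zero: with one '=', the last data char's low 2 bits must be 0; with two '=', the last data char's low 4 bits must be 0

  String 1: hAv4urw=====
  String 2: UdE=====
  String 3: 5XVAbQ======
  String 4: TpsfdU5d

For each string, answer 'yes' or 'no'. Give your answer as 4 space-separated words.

String 1: 'hAv4urw=====' → invalid (5 pad chars (max 2))
String 2: 'UdE=====' → invalid (5 pad chars (max 2))
String 3: '5XVAbQ======' → invalid (6 pad chars (max 2))
String 4: 'TpsfdU5d' → valid

Answer: no no no yes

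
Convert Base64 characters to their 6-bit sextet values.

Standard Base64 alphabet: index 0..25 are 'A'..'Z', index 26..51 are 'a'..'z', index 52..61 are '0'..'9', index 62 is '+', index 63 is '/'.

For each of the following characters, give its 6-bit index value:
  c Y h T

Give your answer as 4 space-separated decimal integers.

'c': a..z range, 26 + ord('c') − ord('a') = 28
'Y': A..Z range, ord('Y') − ord('A') = 24
'h': a..z range, 26 + ord('h') − ord('a') = 33
'T': A..Z range, ord('T') − ord('A') = 19

Answer: 28 24 33 19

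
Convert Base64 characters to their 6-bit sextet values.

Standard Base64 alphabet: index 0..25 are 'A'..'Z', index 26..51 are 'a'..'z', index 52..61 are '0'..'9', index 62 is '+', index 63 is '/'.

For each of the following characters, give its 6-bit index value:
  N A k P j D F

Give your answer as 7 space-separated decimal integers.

Answer: 13 0 36 15 35 3 5

Derivation:
'N': A..Z range, ord('N') − ord('A') = 13
'A': A..Z range, ord('A') − ord('A') = 0
'k': a..z range, 26 + ord('k') − ord('a') = 36
'P': A..Z range, ord('P') − ord('A') = 15
'j': a..z range, 26 + ord('j') − ord('a') = 35
'D': A..Z range, ord('D') − ord('A') = 3
'F': A..Z range, ord('F') − ord('A') = 5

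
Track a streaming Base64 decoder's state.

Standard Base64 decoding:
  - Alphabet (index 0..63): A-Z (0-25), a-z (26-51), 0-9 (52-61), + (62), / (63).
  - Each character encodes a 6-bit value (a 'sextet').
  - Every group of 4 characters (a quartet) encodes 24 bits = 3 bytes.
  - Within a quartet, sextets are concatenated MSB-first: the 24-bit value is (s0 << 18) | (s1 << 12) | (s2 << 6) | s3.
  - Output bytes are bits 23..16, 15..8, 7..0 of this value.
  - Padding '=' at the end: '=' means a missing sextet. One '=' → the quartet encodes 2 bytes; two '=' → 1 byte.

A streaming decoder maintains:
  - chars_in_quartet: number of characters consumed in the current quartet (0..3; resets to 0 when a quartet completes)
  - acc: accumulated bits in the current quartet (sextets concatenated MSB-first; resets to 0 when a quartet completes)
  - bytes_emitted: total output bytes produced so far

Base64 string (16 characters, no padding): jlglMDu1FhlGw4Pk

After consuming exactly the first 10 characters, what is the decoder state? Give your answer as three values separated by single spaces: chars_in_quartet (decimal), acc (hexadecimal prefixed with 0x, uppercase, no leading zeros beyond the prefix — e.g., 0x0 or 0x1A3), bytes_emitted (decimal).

After char 0 ('j'=35): chars_in_quartet=1 acc=0x23 bytes_emitted=0
After char 1 ('l'=37): chars_in_quartet=2 acc=0x8E5 bytes_emitted=0
After char 2 ('g'=32): chars_in_quartet=3 acc=0x23960 bytes_emitted=0
After char 3 ('l'=37): chars_in_quartet=4 acc=0x8E5825 -> emit 8E 58 25, reset; bytes_emitted=3
After char 4 ('M'=12): chars_in_quartet=1 acc=0xC bytes_emitted=3
After char 5 ('D'=3): chars_in_quartet=2 acc=0x303 bytes_emitted=3
After char 6 ('u'=46): chars_in_quartet=3 acc=0xC0EE bytes_emitted=3
After char 7 ('1'=53): chars_in_quartet=4 acc=0x303BB5 -> emit 30 3B B5, reset; bytes_emitted=6
After char 8 ('F'=5): chars_in_quartet=1 acc=0x5 bytes_emitted=6
After char 9 ('h'=33): chars_in_quartet=2 acc=0x161 bytes_emitted=6

Answer: 2 0x161 6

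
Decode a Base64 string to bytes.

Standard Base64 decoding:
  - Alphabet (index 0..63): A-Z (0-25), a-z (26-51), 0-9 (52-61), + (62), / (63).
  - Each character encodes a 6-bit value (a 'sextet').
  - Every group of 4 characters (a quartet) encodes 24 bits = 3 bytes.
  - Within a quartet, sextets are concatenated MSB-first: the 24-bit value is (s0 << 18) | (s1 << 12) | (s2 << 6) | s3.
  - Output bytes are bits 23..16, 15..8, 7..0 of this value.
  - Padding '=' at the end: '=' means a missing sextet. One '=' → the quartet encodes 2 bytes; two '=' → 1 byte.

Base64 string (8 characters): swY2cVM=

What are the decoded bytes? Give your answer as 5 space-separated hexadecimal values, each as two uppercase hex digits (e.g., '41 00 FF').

Answer: B3 06 36 71 53

Derivation:
After char 0 ('s'=44): chars_in_quartet=1 acc=0x2C bytes_emitted=0
After char 1 ('w'=48): chars_in_quartet=2 acc=0xB30 bytes_emitted=0
After char 2 ('Y'=24): chars_in_quartet=3 acc=0x2CC18 bytes_emitted=0
After char 3 ('2'=54): chars_in_quartet=4 acc=0xB30636 -> emit B3 06 36, reset; bytes_emitted=3
After char 4 ('c'=28): chars_in_quartet=1 acc=0x1C bytes_emitted=3
After char 5 ('V'=21): chars_in_quartet=2 acc=0x715 bytes_emitted=3
After char 6 ('M'=12): chars_in_quartet=3 acc=0x1C54C bytes_emitted=3
Padding '=': partial quartet acc=0x1C54C -> emit 71 53; bytes_emitted=5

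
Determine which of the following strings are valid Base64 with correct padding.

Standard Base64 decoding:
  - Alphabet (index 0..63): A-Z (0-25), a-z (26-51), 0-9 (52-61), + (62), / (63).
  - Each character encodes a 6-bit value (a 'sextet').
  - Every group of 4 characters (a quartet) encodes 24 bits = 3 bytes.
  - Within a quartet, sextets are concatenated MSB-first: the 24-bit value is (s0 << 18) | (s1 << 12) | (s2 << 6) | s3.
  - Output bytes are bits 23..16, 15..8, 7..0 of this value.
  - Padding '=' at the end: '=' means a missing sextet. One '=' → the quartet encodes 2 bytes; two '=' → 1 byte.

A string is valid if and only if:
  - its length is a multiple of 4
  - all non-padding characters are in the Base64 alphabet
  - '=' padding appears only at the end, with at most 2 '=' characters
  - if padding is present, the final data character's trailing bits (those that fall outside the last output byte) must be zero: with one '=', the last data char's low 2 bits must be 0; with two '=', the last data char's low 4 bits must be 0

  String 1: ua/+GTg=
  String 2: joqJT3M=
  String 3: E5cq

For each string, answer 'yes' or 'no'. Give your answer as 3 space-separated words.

Answer: yes yes yes

Derivation:
String 1: 'ua/+GTg=' → valid
String 2: 'joqJT3M=' → valid
String 3: 'E5cq' → valid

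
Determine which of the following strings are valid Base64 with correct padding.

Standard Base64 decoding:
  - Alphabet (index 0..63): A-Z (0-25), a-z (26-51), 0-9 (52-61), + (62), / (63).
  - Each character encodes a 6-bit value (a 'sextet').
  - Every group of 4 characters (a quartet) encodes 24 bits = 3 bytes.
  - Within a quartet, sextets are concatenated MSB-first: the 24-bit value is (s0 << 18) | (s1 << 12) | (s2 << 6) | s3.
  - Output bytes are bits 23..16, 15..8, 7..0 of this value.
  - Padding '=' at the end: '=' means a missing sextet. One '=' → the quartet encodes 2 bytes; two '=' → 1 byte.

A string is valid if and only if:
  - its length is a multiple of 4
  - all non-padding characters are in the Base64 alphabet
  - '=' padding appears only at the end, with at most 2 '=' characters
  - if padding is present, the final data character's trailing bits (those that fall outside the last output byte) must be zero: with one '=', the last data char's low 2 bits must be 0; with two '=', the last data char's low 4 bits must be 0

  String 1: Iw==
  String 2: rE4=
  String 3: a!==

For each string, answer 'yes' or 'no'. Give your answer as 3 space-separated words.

String 1: 'Iw==' → valid
String 2: 'rE4=' → valid
String 3: 'a!==' → invalid (bad char(s): ['!'])

Answer: yes yes no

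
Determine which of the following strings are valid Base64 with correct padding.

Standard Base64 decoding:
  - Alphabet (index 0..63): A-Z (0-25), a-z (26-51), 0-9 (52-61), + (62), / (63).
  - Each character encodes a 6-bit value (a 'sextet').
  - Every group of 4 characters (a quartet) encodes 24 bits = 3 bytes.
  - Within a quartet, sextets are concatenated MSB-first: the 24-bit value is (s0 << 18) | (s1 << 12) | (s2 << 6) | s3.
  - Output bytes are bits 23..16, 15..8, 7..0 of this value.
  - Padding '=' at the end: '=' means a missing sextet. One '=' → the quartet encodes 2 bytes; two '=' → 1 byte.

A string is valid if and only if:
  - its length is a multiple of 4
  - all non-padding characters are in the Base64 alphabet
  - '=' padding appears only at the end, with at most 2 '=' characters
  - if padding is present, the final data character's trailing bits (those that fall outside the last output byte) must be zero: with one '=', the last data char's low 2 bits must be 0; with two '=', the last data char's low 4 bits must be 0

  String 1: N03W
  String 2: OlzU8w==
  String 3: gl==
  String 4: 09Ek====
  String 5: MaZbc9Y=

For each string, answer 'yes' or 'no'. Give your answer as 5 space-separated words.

String 1: 'N03W' → valid
String 2: 'OlzU8w==' → valid
String 3: 'gl==' → invalid (bad trailing bits)
String 4: '09Ek====' → invalid (4 pad chars (max 2))
String 5: 'MaZbc9Y=' → valid

Answer: yes yes no no yes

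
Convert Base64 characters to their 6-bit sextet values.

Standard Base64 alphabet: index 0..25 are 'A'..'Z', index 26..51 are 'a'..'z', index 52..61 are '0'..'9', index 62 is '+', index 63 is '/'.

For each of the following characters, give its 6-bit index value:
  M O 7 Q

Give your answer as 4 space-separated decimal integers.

Answer: 12 14 59 16

Derivation:
'M': A..Z range, ord('M') − ord('A') = 12
'O': A..Z range, ord('O') − ord('A') = 14
'7': 0..9 range, 52 + ord('7') − ord('0') = 59
'Q': A..Z range, ord('Q') − ord('A') = 16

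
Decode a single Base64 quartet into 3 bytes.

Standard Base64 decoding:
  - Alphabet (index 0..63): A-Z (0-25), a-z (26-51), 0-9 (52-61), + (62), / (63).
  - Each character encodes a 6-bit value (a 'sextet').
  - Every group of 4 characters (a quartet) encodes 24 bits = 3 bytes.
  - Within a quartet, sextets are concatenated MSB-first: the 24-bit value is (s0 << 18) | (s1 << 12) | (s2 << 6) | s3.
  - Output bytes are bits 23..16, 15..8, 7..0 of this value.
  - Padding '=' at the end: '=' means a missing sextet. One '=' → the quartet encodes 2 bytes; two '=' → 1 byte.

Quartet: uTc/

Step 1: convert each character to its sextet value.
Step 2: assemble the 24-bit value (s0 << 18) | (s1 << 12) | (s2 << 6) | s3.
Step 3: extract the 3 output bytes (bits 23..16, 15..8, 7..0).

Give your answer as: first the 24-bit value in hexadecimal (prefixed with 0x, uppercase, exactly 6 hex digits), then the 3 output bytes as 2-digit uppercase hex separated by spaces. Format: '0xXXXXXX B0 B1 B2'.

Sextets: u=46, T=19, c=28, /=63
24-bit: (46<<18) | (19<<12) | (28<<6) | 63
      = 0xB80000 | 0x013000 | 0x000700 | 0x00003F
      = 0xB9373F
Bytes: (v>>16)&0xFF=B9, (v>>8)&0xFF=37, v&0xFF=3F

Answer: 0xB9373F B9 37 3F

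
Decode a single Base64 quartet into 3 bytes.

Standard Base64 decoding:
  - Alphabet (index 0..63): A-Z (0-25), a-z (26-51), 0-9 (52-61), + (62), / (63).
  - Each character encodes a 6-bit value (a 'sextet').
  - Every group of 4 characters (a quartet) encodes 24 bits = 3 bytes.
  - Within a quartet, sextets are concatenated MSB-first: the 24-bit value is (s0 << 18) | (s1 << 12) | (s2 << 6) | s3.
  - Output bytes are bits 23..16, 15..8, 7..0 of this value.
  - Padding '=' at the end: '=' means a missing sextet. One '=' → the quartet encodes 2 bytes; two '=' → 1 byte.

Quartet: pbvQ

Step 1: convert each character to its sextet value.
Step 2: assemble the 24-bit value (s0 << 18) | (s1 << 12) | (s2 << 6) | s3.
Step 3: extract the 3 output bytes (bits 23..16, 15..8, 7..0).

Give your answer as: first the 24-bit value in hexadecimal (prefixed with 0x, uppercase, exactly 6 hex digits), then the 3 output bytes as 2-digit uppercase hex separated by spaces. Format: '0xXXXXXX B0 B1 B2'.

Sextets: p=41, b=27, v=47, Q=16
24-bit: (41<<18) | (27<<12) | (47<<6) | 16
      = 0xA40000 | 0x01B000 | 0x000BC0 | 0x000010
      = 0xA5BBD0
Bytes: (v>>16)&0xFF=A5, (v>>8)&0xFF=BB, v&0xFF=D0

Answer: 0xA5BBD0 A5 BB D0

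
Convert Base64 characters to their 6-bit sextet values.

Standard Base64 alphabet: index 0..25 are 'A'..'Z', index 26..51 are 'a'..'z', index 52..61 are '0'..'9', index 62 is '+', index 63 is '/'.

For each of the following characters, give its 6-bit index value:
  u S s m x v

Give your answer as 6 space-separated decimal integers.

Answer: 46 18 44 38 49 47

Derivation:
'u': a..z range, 26 + ord('u') − ord('a') = 46
'S': A..Z range, ord('S') − ord('A') = 18
's': a..z range, 26 + ord('s') − ord('a') = 44
'm': a..z range, 26 + ord('m') − ord('a') = 38
'x': a..z range, 26 + ord('x') − ord('a') = 49
'v': a..z range, 26 + ord('v') − ord('a') = 47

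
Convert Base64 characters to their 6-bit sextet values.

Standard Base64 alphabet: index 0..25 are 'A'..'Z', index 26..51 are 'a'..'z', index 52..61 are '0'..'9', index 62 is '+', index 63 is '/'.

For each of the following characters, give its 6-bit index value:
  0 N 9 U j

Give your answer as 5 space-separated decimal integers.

Answer: 52 13 61 20 35

Derivation:
'0': 0..9 range, 52 + ord('0') − ord('0') = 52
'N': A..Z range, ord('N') − ord('A') = 13
'9': 0..9 range, 52 + ord('9') − ord('0') = 61
'U': A..Z range, ord('U') − ord('A') = 20
'j': a..z range, 26 + ord('j') − ord('a') = 35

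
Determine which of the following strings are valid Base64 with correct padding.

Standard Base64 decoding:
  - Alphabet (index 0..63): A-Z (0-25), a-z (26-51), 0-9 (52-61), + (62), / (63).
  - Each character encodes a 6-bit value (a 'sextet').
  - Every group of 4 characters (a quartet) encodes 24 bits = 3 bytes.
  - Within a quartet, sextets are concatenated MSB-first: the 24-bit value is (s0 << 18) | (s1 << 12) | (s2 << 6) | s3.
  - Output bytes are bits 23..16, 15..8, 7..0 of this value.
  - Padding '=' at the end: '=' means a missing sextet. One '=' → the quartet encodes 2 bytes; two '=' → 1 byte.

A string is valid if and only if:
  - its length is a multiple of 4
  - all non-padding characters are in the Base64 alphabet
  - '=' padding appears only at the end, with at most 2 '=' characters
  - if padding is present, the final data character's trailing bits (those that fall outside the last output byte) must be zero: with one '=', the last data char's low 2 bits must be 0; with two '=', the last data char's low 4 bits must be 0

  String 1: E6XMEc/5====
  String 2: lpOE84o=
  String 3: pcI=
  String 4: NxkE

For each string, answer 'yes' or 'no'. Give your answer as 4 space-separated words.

String 1: 'E6XMEc/5====' → invalid (4 pad chars (max 2))
String 2: 'lpOE84o=' → valid
String 3: 'pcI=' → valid
String 4: 'NxkE' → valid

Answer: no yes yes yes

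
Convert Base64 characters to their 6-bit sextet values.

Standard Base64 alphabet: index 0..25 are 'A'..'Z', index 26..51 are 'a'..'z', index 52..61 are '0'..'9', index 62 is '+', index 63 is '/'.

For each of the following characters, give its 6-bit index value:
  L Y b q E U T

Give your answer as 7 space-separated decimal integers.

Answer: 11 24 27 42 4 20 19

Derivation:
'L': A..Z range, ord('L') − ord('A') = 11
'Y': A..Z range, ord('Y') − ord('A') = 24
'b': a..z range, 26 + ord('b') − ord('a') = 27
'q': a..z range, 26 + ord('q') − ord('a') = 42
'E': A..Z range, ord('E') − ord('A') = 4
'U': A..Z range, ord('U') − ord('A') = 20
'T': A..Z range, ord('T') − ord('A') = 19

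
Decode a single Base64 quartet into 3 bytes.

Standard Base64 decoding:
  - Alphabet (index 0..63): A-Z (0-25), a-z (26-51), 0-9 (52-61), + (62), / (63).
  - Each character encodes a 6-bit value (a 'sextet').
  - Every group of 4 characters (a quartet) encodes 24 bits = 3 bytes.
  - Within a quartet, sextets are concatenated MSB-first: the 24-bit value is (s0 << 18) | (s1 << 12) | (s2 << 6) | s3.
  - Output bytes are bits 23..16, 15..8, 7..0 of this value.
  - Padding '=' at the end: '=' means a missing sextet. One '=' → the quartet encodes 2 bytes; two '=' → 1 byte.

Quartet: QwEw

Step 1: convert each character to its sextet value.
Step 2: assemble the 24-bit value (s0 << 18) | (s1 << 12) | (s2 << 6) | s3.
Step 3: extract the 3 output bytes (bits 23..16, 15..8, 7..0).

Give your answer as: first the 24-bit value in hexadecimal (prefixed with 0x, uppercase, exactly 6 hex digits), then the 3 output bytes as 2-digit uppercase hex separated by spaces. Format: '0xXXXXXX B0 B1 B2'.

Answer: 0x430130 43 01 30

Derivation:
Sextets: Q=16, w=48, E=4, w=48
24-bit: (16<<18) | (48<<12) | (4<<6) | 48
      = 0x400000 | 0x030000 | 0x000100 | 0x000030
      = 0x430130
Bytes: (v>>16)&0xFF=43, (v>>8)&0xFF=01, v&0xFF=30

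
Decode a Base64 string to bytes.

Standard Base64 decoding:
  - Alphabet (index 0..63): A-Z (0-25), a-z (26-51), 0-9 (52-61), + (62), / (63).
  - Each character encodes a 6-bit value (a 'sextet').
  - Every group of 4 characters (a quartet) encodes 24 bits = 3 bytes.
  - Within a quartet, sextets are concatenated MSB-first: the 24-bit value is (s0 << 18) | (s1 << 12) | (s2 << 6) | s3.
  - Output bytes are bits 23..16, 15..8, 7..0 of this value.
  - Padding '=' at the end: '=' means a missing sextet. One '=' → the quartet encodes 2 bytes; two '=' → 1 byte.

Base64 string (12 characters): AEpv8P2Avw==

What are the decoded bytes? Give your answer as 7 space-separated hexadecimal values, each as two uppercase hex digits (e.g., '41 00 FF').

Answer: 00 4A 6F F0 FD 80 BF

Derivation:
After char 0 ('A'=0): chars_in_quartet=1 acc=0x0 bytes_emitted=0
After char 1 ('E'=4): chars_in_quartet=2 acc=0x4 bytes_emitted=0
After char 2 ('p'=41): chars_in_quartet=3 acc=0x129 bytes_emitted=0
After char 3 ('v'=47): chars_in_quartet=4 acc=0x4A6F -> emit 00 4A 6F, reset; bytes_emitted=3
After char 4 ('8'=60): chars_in_quartet=1 acc=0x3C bytes_emitted=3
After char 5 ('P'=15): chars_in_quartet=2 acc=0xF0F bytes_emitted=3
After char 6 ('2'=54): chars_in_quartet=3 acc=0x3C3F6 bytes_emitted=3
After char 7 ('A'=0): chars_in_quartet=4 acc=0xF0FD80 -> emit F0 FD 80, reset; bytes_emitted=6
After char 8 ('v'=47): chars_in_quartet=1 acc=0x2F bytes_emitted=6
After char 9 ('w'=48): chars_in_quartet=2 acc=0xBF0 bytes_emitted=6
Padding '==': partial quartet acc=0xBF0 -> emit BF; bytes_emitted=7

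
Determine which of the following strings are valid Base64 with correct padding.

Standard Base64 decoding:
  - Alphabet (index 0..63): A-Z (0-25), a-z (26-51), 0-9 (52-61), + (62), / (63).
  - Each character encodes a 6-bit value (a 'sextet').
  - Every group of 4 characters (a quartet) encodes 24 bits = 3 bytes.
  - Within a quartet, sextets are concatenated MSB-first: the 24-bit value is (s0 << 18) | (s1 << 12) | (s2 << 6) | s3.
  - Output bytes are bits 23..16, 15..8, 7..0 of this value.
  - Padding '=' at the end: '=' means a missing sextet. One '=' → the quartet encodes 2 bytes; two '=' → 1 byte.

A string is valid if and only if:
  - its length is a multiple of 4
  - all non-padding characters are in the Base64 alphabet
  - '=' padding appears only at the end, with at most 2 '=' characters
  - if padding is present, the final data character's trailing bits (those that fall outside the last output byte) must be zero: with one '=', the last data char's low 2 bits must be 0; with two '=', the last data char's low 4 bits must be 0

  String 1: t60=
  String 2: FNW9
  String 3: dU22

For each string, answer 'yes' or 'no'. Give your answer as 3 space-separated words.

String 1: 't60=' → valid
String 2: 'FNW9' → valid
String 3: 'dU22' → valid

Answer: yes yes yes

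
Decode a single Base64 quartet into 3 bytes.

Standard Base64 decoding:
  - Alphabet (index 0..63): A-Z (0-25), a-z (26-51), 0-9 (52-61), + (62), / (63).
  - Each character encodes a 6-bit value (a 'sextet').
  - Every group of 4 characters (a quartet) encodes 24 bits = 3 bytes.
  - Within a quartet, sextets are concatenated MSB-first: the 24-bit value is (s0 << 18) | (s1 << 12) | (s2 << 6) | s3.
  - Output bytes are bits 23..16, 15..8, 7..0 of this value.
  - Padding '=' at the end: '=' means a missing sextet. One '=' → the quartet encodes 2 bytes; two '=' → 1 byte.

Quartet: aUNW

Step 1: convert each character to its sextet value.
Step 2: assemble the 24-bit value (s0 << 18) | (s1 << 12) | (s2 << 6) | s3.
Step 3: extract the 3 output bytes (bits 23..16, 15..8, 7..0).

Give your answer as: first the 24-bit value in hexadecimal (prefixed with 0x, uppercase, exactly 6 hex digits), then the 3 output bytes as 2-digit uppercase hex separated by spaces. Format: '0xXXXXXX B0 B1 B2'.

Sextets: a=26, U=20, N=13, W=22
24-bit: (26<<18) | (20<<12) | (13<<6) | 22
      = 0x680000 | 0x014000 | 0x000340 | 0x000016
      = 0x694356
Bytes: (v>>16)&0xFF=69, (v>>8)&0xFF=43, v&0xFF=56

Answer: 0x694356 69 43 56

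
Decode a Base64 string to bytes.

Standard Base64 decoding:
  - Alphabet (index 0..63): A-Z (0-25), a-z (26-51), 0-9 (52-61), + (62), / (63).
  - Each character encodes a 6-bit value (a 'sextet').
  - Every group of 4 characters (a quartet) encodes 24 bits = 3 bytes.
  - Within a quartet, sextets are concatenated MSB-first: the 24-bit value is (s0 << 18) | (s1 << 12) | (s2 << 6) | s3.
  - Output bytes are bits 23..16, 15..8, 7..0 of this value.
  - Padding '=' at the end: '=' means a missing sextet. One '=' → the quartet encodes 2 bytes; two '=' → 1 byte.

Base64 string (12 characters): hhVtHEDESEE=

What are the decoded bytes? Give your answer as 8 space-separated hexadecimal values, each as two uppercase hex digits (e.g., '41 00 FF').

Answer: 86 15 6D 1C 40 C4 48 41

Derivation:
After char 0 ('h'=33): chars_in_quartet=1 acc=0x21 bytes_emitted=0
After char 1 ('h'=33): chars_in_quartet=2 acc=0x861 bytes_emitted=0
After char 2 ('V'=21): chars_in_quartet=3 acc=0x21855 bytes_emitted=0
After char 3 ('t'=45): chars_in_quartet=4 acc=0x86156D -> emit 86 15 6D, reset; bytes_emitted=3
After char 4 ('H'=7): chars_in_quartet=1 acc=0x7 bytes_emitted=3
After char 5 ('E'=4): chars_in_quartet=2 acc=0x1C4 bytes_emitted=3
After char 6 ('D'=3): chars_in_quartet=3 acc=0x7103 bytes_emitted=3
After char 7 ('E'=4): chars_in_quartet=4 acc=0x1C40C4 -> emit 1C 40 C4, reset; bytes_emitted=6
After char 8 ('S'=18): chars_in_quartet=1 acc=0x12 bytes_emitted=6
After char 9 ('E'=4): chars_in_quartet=2 acc=0x484 bytes_emitted=6
After char 10 ('E'=4): chars_in_quartet=3 acc=0x12104 bytes_emitted=6
Padding '=': partial quartet acc=0x12104 -> emit 48 41; bytes_emitted=8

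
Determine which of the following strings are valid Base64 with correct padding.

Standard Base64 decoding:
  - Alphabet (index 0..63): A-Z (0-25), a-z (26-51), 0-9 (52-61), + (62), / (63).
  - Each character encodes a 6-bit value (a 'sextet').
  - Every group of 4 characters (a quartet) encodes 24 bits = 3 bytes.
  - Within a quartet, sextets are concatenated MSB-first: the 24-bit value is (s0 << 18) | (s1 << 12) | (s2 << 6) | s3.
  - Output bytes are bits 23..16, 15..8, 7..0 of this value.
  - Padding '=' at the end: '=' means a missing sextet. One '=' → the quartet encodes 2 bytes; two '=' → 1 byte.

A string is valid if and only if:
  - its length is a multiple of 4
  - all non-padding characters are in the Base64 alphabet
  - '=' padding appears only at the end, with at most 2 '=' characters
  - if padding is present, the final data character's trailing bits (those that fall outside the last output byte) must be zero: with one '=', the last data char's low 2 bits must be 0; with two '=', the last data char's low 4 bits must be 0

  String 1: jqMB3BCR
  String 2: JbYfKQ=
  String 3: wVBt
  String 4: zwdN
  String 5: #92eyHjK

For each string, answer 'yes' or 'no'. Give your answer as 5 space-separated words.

String 1: 'jqMB3BCR' → valid
String 2: 'JbYfKQ=' → invalid (len=7 not mult of 4)
String 3: 'wVBt' → valid
String 4: 'zwdN' → valid
String 5: '#92eyHjK' → invalid (bad char(s): ['#'])

Answer: yes no yes yes no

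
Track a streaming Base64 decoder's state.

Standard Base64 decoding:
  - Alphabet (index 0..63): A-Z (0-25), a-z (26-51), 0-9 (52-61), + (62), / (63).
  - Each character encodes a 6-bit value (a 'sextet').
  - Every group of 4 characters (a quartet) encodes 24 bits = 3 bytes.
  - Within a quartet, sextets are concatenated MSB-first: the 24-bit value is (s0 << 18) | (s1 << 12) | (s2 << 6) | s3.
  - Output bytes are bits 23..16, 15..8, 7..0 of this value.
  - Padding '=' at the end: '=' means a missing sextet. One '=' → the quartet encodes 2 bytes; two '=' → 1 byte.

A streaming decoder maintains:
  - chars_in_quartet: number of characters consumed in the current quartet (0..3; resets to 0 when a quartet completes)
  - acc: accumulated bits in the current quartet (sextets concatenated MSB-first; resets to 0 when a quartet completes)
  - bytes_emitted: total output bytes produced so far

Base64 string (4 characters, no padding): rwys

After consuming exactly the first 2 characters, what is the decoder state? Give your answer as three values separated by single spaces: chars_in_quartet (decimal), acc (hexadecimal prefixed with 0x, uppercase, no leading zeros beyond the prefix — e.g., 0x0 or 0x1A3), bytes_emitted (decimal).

After char 0 ('r'=43): chars_in_quartet=1 acc=0x2B bytes_emitted=0
After char 1 ('w'=48): chars_in_quartet=2 acc=0xAF0 bytes_emitted=0

Answer: 2 0xAF0 0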